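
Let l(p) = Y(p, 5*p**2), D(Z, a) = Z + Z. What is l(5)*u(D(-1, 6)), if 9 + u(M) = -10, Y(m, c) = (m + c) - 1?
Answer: -2451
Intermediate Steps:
D(Z, a) = 2*Z
Y(m, c) = -1 + c + m (Y(m, c) = (c + m) - 1 = -1 + c + m)
u(M) = -19 (u(M) = -9 - 10 = -19)
l(p) = -1 + p + 5*p**2 (l(p) = -1 + 5*p**2 + p = -1 + p + 5*p**2)
l(5)*u(D(-1, 6)) = (-1 + 5 + 5*5**2)*(-19) = (-1 + 5 + 5*25)*(-19) = (-1 + 5 + 125)*(-19) = 129*(-19) = -2451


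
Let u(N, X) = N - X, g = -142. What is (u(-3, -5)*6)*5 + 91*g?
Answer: -12862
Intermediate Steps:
(u(-3, -5)*6)*5 + 91*g = ((-3 - 1*(-5))*6)*5 + 91*(-142) = ((-3 + 5)*6)*5 - 12922 = (2*6)*5 - 12922 = 12*5 - 12922 = 60 - 12922 = -12862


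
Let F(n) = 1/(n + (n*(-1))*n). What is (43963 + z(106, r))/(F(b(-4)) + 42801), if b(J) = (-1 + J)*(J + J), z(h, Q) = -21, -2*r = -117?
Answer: 68549520/66769559 ≈ 1.0267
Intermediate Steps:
r = 117/2 (r = -½*(-117) = 117/2 ≈ 58.500)
b(J) = 2*J*(-1 + J) (b(J) = (-1 + J)*(2*J) = 2*J*(-1 + J))
F(n) = 1/(n - n²) (F(n) = 1/(n + (-n)*n) = 1/(n - n²))
(43963 + z(106, r))/(F(b(-4)) + 42801) = (43963 - 21)/(-1/((2*(-4)*(-1 - 4))*(-1 + 2*(-4)*(-1 - 4))) + 42801) = 43942/(-1/((2*(-4)*(-5))*(-1 + 2*(-4)*(-5))) + 42801) = 43942/(-1/(40*(-1 + 40)) + 42801) = 43942/(-1*1/40/39 + 42801) = 43942/(-1*1/40*1/39 + 42801) = 43942/(-1/1560 + 42801) = 43942/(66769559/1560) = 43942*(1560/66769559) = 68549520/66769559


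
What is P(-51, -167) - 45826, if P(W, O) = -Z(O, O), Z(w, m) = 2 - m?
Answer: -45995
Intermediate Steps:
P(W, O) = -2 + O (P(W, O) = -(2 - O) = -2 + O)
P(-51, -167) - 45826 = (-2 - 167) - 45826 = -169 - 45826 = -45995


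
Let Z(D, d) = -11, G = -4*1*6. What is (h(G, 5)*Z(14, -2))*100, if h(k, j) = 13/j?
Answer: -2860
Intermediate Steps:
G = -24 (G = -4*6 = -24)
(h(G, 5)*Z(14, -2))*100 = ((13/5)*(-11))*100 = -143/5*100 = -2860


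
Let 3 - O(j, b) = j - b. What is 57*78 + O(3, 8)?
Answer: 4454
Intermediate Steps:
O(j, b) = 3 + b - j (O(j, b) = 3 - (j - b) = 3 + (b - j) = 3 + b - j)
57*78 + O(3, 8) = 57*78 + (3 + 8 - 1*3) = 4446 + (3 + 8 - 3) = 4446 + 8 = 4454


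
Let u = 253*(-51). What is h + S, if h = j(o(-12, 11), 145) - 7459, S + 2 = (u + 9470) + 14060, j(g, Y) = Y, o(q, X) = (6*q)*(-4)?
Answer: 3311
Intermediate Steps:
o(q, X) = -24*q
u = -12903
S = 10625 (S = -2 + ((-12903 + 9470) + 14060) = -2 + (-3433 + 14060) = -2 + 10627 = 10625)
h = -7314 (h = 145 - 7459 = -7314)
h + S = -7314 + 10625 = 3311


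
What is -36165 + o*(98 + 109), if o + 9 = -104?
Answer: -59556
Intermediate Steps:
o = -113 (o = -9 - 104 = -113)
-36165 + o*(98 + 109) = -36165 - 113*(98 + 109) = -36165 - 113*207 = -36165 - 23391 = -59556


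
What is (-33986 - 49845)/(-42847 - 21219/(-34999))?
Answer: 2934001169/1499580934 ≈ 1.9565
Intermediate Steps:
(-33986 - 49845)/(-42847 - 21219/(-34999)) = -83831/(-42847 - 21219*(-1/34999)) = -83831/(-42847 + 21219/34999) = -83831/(-1499580934/34999) = -83831*(-34999/1499580934) = 2934001169/1499580934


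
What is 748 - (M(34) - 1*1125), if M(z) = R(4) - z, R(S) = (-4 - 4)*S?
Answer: 1939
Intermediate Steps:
R(S) = -8*S
M(z) = -32 - z (M(z) = -8*4 - z = -32 - z)
748 - (M(34) - 1*1125) = 748 - ((-32 - 1*34) - 1*1125) = 748 - ((-32 - 34) - 1125) = 748 - (-66 - 1125) = 748 - 1*(-1191) = 748 + 1191 = 1939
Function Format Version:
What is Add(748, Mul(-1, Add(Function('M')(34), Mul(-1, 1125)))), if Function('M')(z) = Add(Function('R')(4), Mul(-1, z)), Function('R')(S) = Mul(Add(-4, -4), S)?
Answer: 1939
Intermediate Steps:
Function('R')(S) = Mul(-8, S)
Function('M')(z) = Add(-32, Mul(-1, z)) (Function('M')(z) = Add(Mul(-8, 4), Mul(-1, z)) = Add(-32, Mul(-1, z)))
Add(748, Mul(-1, Add(Function('M')(34), Mul(-1, 1125)))) = Add(748, Mul(-1, Add(Add(-32, Mul(-1, 34)), Mul(-1, 1125)))) = Add(748, Mul(-1, Add(Add(-32, -34), -1125))) = Add(748, Mul(-1, Add(-66, -1125))) = Add(748, Mul(-1, -1191)) = Add(748, 1191) = 1939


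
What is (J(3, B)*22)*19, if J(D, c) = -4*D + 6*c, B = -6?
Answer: -20064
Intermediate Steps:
(J(3, B)*22)*19 = ((-4*3 + 6*(-6))*22)*19 = ((-12 - 36)*22)*19 = -48*22*19 = -1056*19 = -20064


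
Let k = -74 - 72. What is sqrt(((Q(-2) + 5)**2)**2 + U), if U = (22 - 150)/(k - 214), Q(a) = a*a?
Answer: sqrt(1476305)/15 ≈ 81.002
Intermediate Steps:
Q(a) = a**2
k = -146
U = 16/45 (U = (22 - 150)/(-146 - 214) = -128/(-360) = -128*(-1/360) = 16/45 ≈ 0.35556)
sqrt(((Q(-2) + 5)**2)**2 + U) = sqrt((((-2)**2 + 5)**2)**2 + 16/45) = sqrt(((4 + 5)**2)**2 + 16/45) = sqrt((9**2)**2 + 16/45) = sqrt(81**2 + 16/45) = sqrt(6561 + 16/45) = sqrt(295261/45) = sqrt(1476305)/15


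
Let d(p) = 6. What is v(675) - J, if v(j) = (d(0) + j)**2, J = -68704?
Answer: 532465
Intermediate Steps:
v(j) = (6 + j)**2
v(675) - J = (6 + 675)**2 - 1*(-68704) = 681**2 + 68704 = 463761 + 68704 = 532465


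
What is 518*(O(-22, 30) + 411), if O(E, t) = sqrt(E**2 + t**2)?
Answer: 212898 + 1036*sqrt(346) ≈ 2.3217e+5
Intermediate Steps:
518*(O(-22, 30) + 411) = 518*(sqrt((-22)**2 + 30**2) + 411) = 518*(sqrt(484 + 900) + 411) = 518*(sqrt(1384) + 411) = 518*(2*sqrt(346) + 411) = 518*(411 + 2*sqrt(346)) = 212898 + 1036*sqrt(346)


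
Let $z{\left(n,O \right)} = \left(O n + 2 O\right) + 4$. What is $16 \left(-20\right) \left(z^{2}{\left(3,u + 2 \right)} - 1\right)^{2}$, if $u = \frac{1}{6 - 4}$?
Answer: $-23544500$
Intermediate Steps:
$u = \frac{1}{2} \approx 0.5$
$z{\left(n,O \right)} = 4 + 2 O + O n$ ($z{\left(n,O \right)} = \left(2 O + O n\right) + 4 = 4 + 2 O + O n$)
$16 \left(-20\right) \left(z^{2}{\left(3,u + 2 \right)} - 1\right)^{2} = 16 \left(-20\right) \left(\left(4 + 2 \left(\frac{1}{2} + 2\right) + \left(\frac{1}{2} + 2\right) 3\right)^{2} - 1\right)^{2} = - 320 \left(\left(4 + 2 \cdot \frac{5}{2} + \frac{5}{2} \cdot 3\right)^{2} - 1\right)^{2} = - 320 \left(\left(4 + 5 + \frac{15}{2}\right)^{2} - 1\right)^{2} = - 320 \left(\left(\frac{33}{2}\right)^{2} - 1\right)^{2} = - 320 \left(\frac{1089}{4} - 1\right)^{2} = - 320 \left(\frac{1085}{4}\right)^{2} = \left(-320\right) \frac{1177225}{16} = -23544500$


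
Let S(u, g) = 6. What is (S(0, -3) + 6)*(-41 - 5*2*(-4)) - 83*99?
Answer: -8229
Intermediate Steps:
(S(0, -3) + 6)*(-41 - 5*2*(-4)) - 83*99 = (6 + 6)*(-41 - 5*2*(-4)) - 83*99 = 12*(-41 - 10*(-4)) - 8217 = 12*(-41 + 40) - 8217 = 12*(-1) - 8217 = -12 - 8217 = -8229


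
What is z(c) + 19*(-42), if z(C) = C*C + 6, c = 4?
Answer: -776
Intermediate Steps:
z(C) = 6 + C**2 (z(C) = C**2 + 6 = 6 + C**2)
z(c) + 19*(-42) = (6 + 4**2) + 19*(-42) = (6 + 16) - 798 = 22 - 798 = -776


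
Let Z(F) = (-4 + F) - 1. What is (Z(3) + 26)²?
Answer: 576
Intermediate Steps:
Z(F) = -5 + F
(Z(3) + 26)² = ((-5 + 3) + 26)² = (-2 + 26)² = 24² = 576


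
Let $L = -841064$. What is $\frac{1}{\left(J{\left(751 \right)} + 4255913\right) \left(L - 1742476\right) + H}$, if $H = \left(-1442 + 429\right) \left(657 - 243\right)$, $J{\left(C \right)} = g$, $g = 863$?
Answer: $- \frac{1}{10997551486422} \approx -9.0929 \cdot 10^{-14}$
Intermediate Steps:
$J{\left(C \right)} = 863$
$H = -419382$ ($H = - 1013 \left(657 - 243\right) = \left(-1013\right) 414 = -419382$)
$\frac{1}{\left(J{\left(751 \right)} + 4255913\right) \left(L - 1742476\right) + H} = \frac{1}{\left(863 + 4255913\right) \left(-841064 - 1742476\right) - 419382} = \frac{1}{4256776 \left(-2583540\right) - 419382} = \frac{1}{-10997551067040 - 419382} = \frac{1}{-10997551486422} = - \frac{1}{10997551486422}$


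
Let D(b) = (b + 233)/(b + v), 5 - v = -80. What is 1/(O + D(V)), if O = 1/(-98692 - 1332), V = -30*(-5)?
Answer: 23505640/38308957 ≈ 0.61358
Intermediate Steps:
v = 85 (v = 5 - 1*(-80) = 5 + 80 = 85)
V = 150
O = -1/100024 (O = 1/(-100024) = -1/100024 ≈ -9.9976e-6)
D(b) = (233 + b)/(85 + b) (D(b) = (b + 233)/(b + 85) = (233 + b)/(85 + b))
1/(O + D(V)) = 1/(-1/100024 + (233 + 150)/(85 + 150)) = 1/(-1/100024 + 383/235) = 1/(38308957/23505640) = 23505640/38308957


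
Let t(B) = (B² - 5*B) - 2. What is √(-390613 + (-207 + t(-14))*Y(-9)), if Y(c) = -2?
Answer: I*√390727 ≈ 625.08*I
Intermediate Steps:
t(B) = -2 + B² - 5*B
√(-390613 + (-207 + t(-14))*Y(-9)) = √(-390613 + (-207 + (-2 + (-14)² - 5*(-14)))*(-2)) = √(-390613 + (-207 + (-2 + 196 + 70))*(-2)) = √(-390613 + (-207 + 264)*(-2)) = √(-390613 + 57*(-2)) = √(-390613 - 114) = √(-390727) = I*√390727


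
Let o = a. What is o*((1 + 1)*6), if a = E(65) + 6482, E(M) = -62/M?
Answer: 5055216/65 ≈ 77773.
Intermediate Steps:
a = 421268/65 (a = -62/65 + 6482 = 421268/65 ≈ 6481.0)
o = 421268/65 ≈ 6481.0
o*((1 + 1)*6) = 421268*((1 + 1)*6)/65 = 421268*(2*6)/65 = (421268/65)*12 = 5055216/65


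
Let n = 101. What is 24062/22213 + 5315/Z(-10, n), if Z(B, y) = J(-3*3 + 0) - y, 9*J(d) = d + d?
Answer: -115583709/2287939 ≈ -50.519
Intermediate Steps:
J(d) = 2*d/9 (J(d) = (d + d)/9 = (2*d)/9 = 2*d/9)
Z(B, y) = -2 - y (Z(B, y) = 2*(-3*3 + 0)/9 - y = 2*(-9 + 0)/9 - y = (2/9)*(-9) - y = -2 - y)
24062/22213 + 5315/Z(-10, n) = 24062/22213 + 5315/(-2 - 1*101) = 24062*(1/22213) + 5315/(-2 - 101) = 24062/22213 + 5315/(-103) = 24062/22213 + 5315*(-1/103) = 24062/22213 - 5315/103 = -115583709/2287939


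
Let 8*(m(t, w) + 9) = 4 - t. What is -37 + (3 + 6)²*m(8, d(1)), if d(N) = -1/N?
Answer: -1613/2 ≈ -806.50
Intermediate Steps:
m(t, w) = -17/2 - t/8 (m(t, w) = -9 + (4 - t)/8 = -9 + (½ - t/8) = -17/2 - t/8)
-37 + (3 + 6)²*m(8, d(1)) = -37 + (3 + 6)²*(-17/2 - ⅛*8) = -37 + 9²*(-17/2 - 1) = -37 + 81*(-19/2) = -37 - 1539/2 = -1613/2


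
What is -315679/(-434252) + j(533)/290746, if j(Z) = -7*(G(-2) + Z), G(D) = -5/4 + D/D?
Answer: 990801893/1387439912 ≈ 0.71412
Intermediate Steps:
G(D) = -1/4 (G(D) = -5*1/4 + 1 = -5/4 + 1 = -1/4)
j(Z) = 7/4 - 7*Z (j(Z) = -7*(-1/4 + Z) = 7/4 - 7*Z)
-315679/(-434252) + j(533)/290746 = -315679/(-434252) + (7/4 - 7*533)/290746 = -315679*(-1/434252) + (7/4 - 3731)*(1/290746) = 3469/4772 - 14917/4*1/290746 = 3469/4772 - 14917/1162984 = 990801893/1387439912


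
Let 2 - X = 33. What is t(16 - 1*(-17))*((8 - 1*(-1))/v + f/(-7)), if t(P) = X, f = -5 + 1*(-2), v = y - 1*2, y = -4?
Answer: 31/2 ≈ 15.500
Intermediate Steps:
v = -6 (v = -4 - 1*2 = -4 - 2 = -6)
X = -31 (X = 2 - 1*33 = 2 - 33 = -31)
f = -7 (f = -5 - 2 = -7)
t(P) = -31
t(16 - 1*(-17))*((8 - 1*(-1))/v + f/(-7)) = -31*((8 - 1*(-1))/(-6) - 7/(-7)) = -31*((8 + 1)*(-⅙) - 7*(-⅐)) = -31*(9*(-⅙) + 1) = -31*(-3/2 + 1) = -31*(-½) = 31/2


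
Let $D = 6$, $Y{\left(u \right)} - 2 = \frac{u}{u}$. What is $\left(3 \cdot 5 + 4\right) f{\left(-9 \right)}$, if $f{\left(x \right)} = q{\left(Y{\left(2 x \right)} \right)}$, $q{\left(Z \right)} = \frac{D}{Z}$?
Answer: $38$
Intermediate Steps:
$Y{\left(u \right)} = 3$ ($Y{\left(u \right)} = 2 + \frac{u}{u} = 2 + 1 = 3$)
$q{\left(Z \right)} = \frac{6}{Z}$
$f{\left(x \right)} = 2$ ($f{\left(x \right)} = \frac{6}{3} = 6 \cdot \frac{1}{3} = 2$)
$\left(3 \cdot 5 + 4\right) f{\left(-9 \right)} = \left(3 \cdot 5 + 4\right) 2 = \left(15 + 4\right) 2 = 19 \cdot 2 = 38$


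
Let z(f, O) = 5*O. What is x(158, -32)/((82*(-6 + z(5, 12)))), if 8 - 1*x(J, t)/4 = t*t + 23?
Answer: -1039/1107 ≈ -0.93857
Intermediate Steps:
x(J, t) = -60 - 4*t² (x(J, t) = 32 - 4*(t*t + 23) = 32 - 4*(t² + 23) = 32 - 4*(23 + t²) = 32 + (-92 - 4*t²) = -60 - 4*t²)
x(158, -32)/((82*(-6 + z(5, 12)))) = (-60 - 4*(-32)²)/((82*(-6 + 5*12))) = (-60 - 4*1024)/((82*(-6 + 60))) = (-60 - 4096)/((82*54)) = -4156/4428 = -4156*1/4428 = -1039/1107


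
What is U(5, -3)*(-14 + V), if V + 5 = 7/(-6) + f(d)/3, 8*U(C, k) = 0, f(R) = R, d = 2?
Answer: 0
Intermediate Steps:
U(C, k) = 0 (U(C, k) = (1/8)*0 = 0)
V = -11/2 (V = -5 + (7/(-6) + 2/3) = -5 + (7*(-1/6) + 2*(1/3)) = -5 + (-7/6 + 2/3) = -5 - 1/2 = -11/2 ≈ -5.5000)
U(5, -3)*(-14 + V) = 0*(-14 - 11/2) = 0*(-39/2) = 0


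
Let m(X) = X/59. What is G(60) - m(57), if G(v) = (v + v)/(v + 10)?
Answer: 309/413 ≈ 0.74818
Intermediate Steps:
m(X) = X/59 (m(X) = X*(1/59) = X/59)
G(v) = 2*v/(10 + v) (G(v) = (2*v)/(10 + v) = 2*v/(10 + v))
G(60) - m(57) = 2*60/(10 + 60) - 57/59 = 2*60/70 - 1*57/59 = 2*60*(1/70) - 57/59 = 12/7 - 57/59 = 309/413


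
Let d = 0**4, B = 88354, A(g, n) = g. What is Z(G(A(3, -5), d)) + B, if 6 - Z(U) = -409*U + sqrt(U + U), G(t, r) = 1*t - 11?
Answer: 85088 - 4*I ≈ 85088.0 - 4.0*I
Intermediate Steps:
d = 0
G(t, r) = -11 + t (G(t, r) = t - 11 = -11 + t)
Z(U) = 6 + 409*U - sqrt(2)*sqrt(U) (Z(U) = 6 - (-409*U + sqrt(U + U)) = 6 - (-409*U + sqrt(2*U)) = 6 - (-409*U + sqrt(2)*sqrt(U)) = 6 + (409*U - sqrt(2)*sqrt(U)) = 6 + 409*U - sqrt(2)*sqrt(U))
Z(G(A(3, -5), d)) + B = (6 + 409*(-11 + 3) - sqrt(2)*sqrt(-11 + 3)) + 88354 = (6 + 409*(-8) - sqrt(2)*sqrt(-8)) + 88354 = (6 - 3272 - sqrt(2)*2*I*sqrt(2)) + 88354 = (6 - 3272 - 4*I) + 88354 = (-3266 - 4*I) + 88354 = 85088 - 4*I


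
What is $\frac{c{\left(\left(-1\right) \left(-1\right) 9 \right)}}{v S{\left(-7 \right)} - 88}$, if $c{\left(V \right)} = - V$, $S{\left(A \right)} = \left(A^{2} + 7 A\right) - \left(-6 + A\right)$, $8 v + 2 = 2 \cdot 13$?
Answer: $\frac{9}{49} \approx 0.18367$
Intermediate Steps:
$v = 3$ ($v = - \frac{1}{4} + \frac{2 \cdot 13}{8} = - \frac{1}{4} + \frac{1}{8} \cdot 26 = - \frac{1}{4} + \frac{13}{4} = 3$)
$S{\left(A \right)} = 6 + A^{2} + 6 A$
$\frac{c{\left(\left(-1\right) \left(-1\right) 9 \right)}}{v S{\left(-7 \right)} - 88} = \frac{\left(-1\right) \left(-1\right) \left(-1\right) 9}{3 \left(6 + \left(-7\right)^{2} + 6 \left(-7\right)\right) - 88} = \frac{\left(-1\right) 1 \cdot 9}{3 \left(6 + 49 - 42\right) - 88} = \frac{\left(-1\right) 9}{3 \cdot 13 - 88} = - \frac{9}{39 - 88} = - \frac{9}{-49} = \left(-9\right) \left(- \frac{1}{49}\right) = \frac{9}{49}$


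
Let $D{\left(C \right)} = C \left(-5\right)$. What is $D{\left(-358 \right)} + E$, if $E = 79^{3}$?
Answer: $494829$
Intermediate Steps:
$E = 493039$
$D{\left(C \right)} = - 5 C$
$D{\left(-358 \right)} + E = \left(-5\right) \left(-358\right) + 493039 = 1790 + 493039 = 494829$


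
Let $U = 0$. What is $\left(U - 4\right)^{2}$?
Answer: $16$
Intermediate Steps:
$\left(U - 4\right)^{2} = \left(0 - 4\right)^{2} = \left(-4\right)^{2} = 16$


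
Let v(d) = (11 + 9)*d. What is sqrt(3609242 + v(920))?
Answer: sqrt(3627642) ≈ 1904.6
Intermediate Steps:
v(d) = 20*d
sqrt(3609242 + v(920)) = sqrt(3609242 + 20*920) = sqrt(3609242 + 18400) = sqrt(3627642)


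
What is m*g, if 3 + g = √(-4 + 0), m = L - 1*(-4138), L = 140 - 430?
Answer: -11544 + 7696*I ≈ -11544.0 + 7696.0*I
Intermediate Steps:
L = -290
m = 3848 (m = -290 - 1*(-4138) = -290 + 4138 = 3848)
g = -3 + 2*I (g = -3 + √(-4 + 0) = -3 + √(-4) = -3 + 2*I ≈ -3.0 + 2.0*I)
m*g = 3848*(-3 + 2*I) = -11544 + 7696*I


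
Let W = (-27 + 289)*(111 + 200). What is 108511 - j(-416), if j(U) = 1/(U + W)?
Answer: 8796552725/81066 ≈ 1.0851e+5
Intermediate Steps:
W = 81482 (W = 262*311 = 81482)
j(U) = 1/(81482 + U) (j(U) = 1/(U + 81482) = 1/(81482 + U))
108511 - j(-416) = 108511 - 1/(81482 - 416) = 108511 - 1/81066 = 8796552725/81066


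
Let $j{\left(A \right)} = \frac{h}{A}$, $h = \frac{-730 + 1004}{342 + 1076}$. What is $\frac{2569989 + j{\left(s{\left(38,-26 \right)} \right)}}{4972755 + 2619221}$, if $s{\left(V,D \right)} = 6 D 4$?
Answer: $\frac{162429179041}{479830236288} \approx 0.33851$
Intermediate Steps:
$h = \frac{137}{709}$ ($h = \frac{274}{1418} = 274 \cdot \frac{1}{1418} = \frac{137}{709} \approx 0.19323$)
$s{\left(V,D \right)} = 24 D$
$j{\left(A \right)} = \frac{137}{709 A}$
$\frac{2569989 + j{\left(s{\left(38,-26 \right)} \right)}}{4972755 + 2619221} = \frac{2569989 + \frac{137}{709 \cdot 24 \left(-26\right)}}{4972755 + 2619221} = \frac{2569989 + \frac{137}{709 \left(-624\right)}}{7591976} = \left(2569989 + \frac{137}{709} \left(- \frac{1}{624}\right)\right) \frac{1}{7591976} = \left(2569989 - \frac{137}{442416}\right) \frac{1}{7591976} = \frac{1137004253287}{442416} \cdot \frac{1}{7591976} = \frac{162429179041}{479830236288}$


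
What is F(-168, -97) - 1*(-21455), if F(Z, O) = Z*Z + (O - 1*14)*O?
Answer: 60446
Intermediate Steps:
F(Z, O) = Z**2 + O*(-14 + O) (F(Z, O) = Z**2 + (O - 14)*O = Z**2 + (-14 + O)*O = Z**2 + O*(-14 + O))
F(-168, -97) - 1*(-21455) = ((-97)**2 + (-168)**2 - 14*(-97)) - 1*(-21455) = (9409 + 28224 + 1358) + 21455 = 38991 + 21455 = 60446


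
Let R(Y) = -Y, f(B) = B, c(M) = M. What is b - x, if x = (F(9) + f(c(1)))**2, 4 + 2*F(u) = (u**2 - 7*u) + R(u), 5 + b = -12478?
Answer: -49981/4 ≈ -12495.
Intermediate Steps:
b = -12483 (b = -5 - 12478 = -12483)
F(u) = -2 + u**2/2 - 4*u (F(u) = -2 + ((u**2 - 7*u) - u)/2 = -2 + (u**2 - 8*u)/2 = -2 + (u**2/2 - 4*u) = -2 + u**2/2 - 4*u)
x = 49/4 (x = ((-2 + (1/2)*9**2 - 4*9) + 1)**2 = ((-2 + (1/2)*81 - 36) + 1)**2 = ((-2 + 81/2 - 36) + 1)**2 = (5/2 + 1)**2 = (7/2)**2 = 49/4 ≈ 12.250)
b - x = -12483 - 1*49/4 = -12483 - 49/4 = -49981/4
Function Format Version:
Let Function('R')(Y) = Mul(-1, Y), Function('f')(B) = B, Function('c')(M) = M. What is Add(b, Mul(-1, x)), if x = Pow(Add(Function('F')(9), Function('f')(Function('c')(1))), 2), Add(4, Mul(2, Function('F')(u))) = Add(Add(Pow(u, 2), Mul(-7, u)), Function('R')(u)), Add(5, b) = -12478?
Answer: Rational(-49981, 4) ≈ -12495.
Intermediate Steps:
b = -12483 (b = Add(-5, -12478) = -12483)
Function('F')(u) = Add(-2, Mul(Rational(1, 2), Pow(u, 2)), Mul(-4, u)) (Function('F')(u) = Add(-2, Mul(Rational(1, 2), Add(Add(Pow(u, 2), Mul(-7, u)), Mul(-1, u)))) = Add(-2, Mul(Rational(1, 2), Add(Pow(u, 2), Mul(-8, u)))) = Add(-2, Add(Mul(Rational(1, 2), Pow(u, 2)), Mul(-4, u))) = Add(-2, Mul(Rational(1, 2), Pow(u, 2)), Mul(-4, u)))
x = Rational(49, 4) (x = Pow(Add(Add(-2, Mul(Rational(1, 2), Pow(9, 2)), Mul(-4, 9)), 1), 2) = Pow(Add(Add(-2, Mul(Rational(1, 2), 81), -36), 1), 2) = Pow(Add(Add(-2, Rational(81, 2), -36), 1), 2) = Pow(Add(Rational(5, 2), 1), 2) = Pow(Rational(7, 2), 2) = Rational(49, 4) ≈ 12.250)
Add(b, Mul(-1, x)) = Add(-12483, Mul(-1, Rational(49, 4))) = Add(-12483, Rational(-49, 4)) = Rational(-49981, 4)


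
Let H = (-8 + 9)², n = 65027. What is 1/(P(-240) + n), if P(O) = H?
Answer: 1/65028 ≈ 1.5378e-5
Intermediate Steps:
H = 1 (H = 1² = 1)
P(O) = 1
1/(P(-240) + n) = 1/(1 + 65027) = 1/65028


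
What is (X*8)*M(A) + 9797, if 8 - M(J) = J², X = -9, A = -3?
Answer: 9869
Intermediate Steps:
M(J) = 8 - J²
(X*8)*M(A) + 9797 = (-9*8)*(8 - 1*(-3)²) + 9797 = -72*(8 - 1*9) + 9797 = -72*(8 - 9) + 9797 = -72*(-1) + 9797 = 72 + 9797 = 9869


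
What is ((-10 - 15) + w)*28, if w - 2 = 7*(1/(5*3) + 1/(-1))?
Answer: -12404/15 ≈ -826.93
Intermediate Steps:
w = -68/15 (w = 2 + 7*(1/(5*3) + 1/(-1)) = 2 + 7*(1/15 + 1*(-1)) = 2 + 7*(1*(1/15) - 1) = 2 + 7*(1/15 - 1) = 2 + 7*(-14/15) = 2 - 98/15 = -68/15 ≈ -4.5333)
((-10 - 15) + w)*28 = ((-10 - 15) - 68/15)*28 = (-25 - 68/15)*28 = -443/15*28 = -12404/15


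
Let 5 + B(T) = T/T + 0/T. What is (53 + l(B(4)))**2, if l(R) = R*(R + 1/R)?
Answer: 4900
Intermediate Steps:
B(T) = -4 (B(T) = -5 + (T/T + 0/T) = -5 + (1 + 0) = -5 + 1 = -4)
(53 + l(B(4)))**2 = (53 + (1 + (-4)**2))**2 = (53 + (1 + 16))**2 = (53 + 17)**2 = 70**2 = 4900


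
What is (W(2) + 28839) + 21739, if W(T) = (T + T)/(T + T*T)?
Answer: 151736/3 ≈ 50579.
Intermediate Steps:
W(T) = 2*T/(T + T²) (W(T) = (2*T)/(T + T²) = 2*T/(T + T²))
(W(2) + 28839) + 21739 = (2/(1 + 2) + 28839) + 21739 = (2/3 + 28839) + 21739 = (2*(⅓) + 28839) + 21739 = (⅔ + 28839) + 21739 = 86519/3 + 21739 = 151736/3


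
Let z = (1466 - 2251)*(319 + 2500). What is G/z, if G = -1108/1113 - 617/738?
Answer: 100295/121178340234 ≈ 8.2766e-7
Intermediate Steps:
G = -501475/273798 (G = -1108*1/1113 - 617*1/738 = -1108/1113 - 617/738 = -501475/273798 ≈ -1.8316)
z = -2212915 (z = -785*2819 = -2212915)
G/z = -501475/273798/(-2212915) = -501475/273798*(-1/2212915) = 100295/121178340234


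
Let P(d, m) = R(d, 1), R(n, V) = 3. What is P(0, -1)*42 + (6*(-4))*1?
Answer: 102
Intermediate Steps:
P(d, m) = 3
P(0, -1)*42 + (6*(-4))*1 = 3*42 + (6*(-4))*1 = 126 - 24*1 = 126 - 24 = 102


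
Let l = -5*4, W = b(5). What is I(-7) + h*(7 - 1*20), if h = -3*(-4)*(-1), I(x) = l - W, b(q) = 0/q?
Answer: 136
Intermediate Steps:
b(q) = 0
W = 0
l = -20
I(x) = -20 (I(x) = -20 - 1*0 = -20 + 0 = -20)
h = -12 (h = 12*(-1) = -12)
I(-7) + h*(7 - 1*20) = -20 - 12*(7 - 1*20) = -20 - 12*(7 - 20) = -20 - 12*(-13) = -20 + 156 = 136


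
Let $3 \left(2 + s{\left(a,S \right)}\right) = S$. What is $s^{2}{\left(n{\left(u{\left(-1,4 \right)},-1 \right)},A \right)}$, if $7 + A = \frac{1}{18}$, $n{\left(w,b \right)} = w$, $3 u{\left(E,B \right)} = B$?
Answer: $\frac{54289}{2916} \approx 18.618$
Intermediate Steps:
$u{\left(E,B \right)} = \frac{B}{3}$
$A = - \frac{125}{18}$ ($A = -7 + \frac{1}{18} = - \frac{125}{18} \approx -6.9444$)
$s{\left(a,S \right)} = -2 + \frac{S}{3}$
$s^{2}{\left(n{\left(u{\left(-1,4 \right)},-1 \right)},A \right)} = \left(-2 + \frac{1}{3} \left(- \frac{125}{18}\right)\right)^{2} = \left(-2 - \frac{125}{54}\right)^{2} = \left(- \frac{233}{54}\right)^{2} = \frac{54289}{2916}$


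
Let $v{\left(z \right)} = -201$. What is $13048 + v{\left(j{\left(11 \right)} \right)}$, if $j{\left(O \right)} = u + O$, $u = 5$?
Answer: $12847$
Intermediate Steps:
$j{\left(O \right)} = 5 + O$
$13048 + v{\left(j{\left(11 \right)} \right)} = 13048 - 201 = 12847$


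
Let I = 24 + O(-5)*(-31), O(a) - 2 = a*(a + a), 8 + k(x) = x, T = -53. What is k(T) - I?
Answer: 1527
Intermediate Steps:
k(x) = -8 + x
O(a) = 2 + 2*a² (O(a) = 2 + a*(a + a) = 2 + a*(2*a) = 2 + 2*a²)
I = -1588 (I = 24 + (2 + 2*(-5)²)*(-31) = 24 + (2 + 2*25)*(-31) = 24 + (2 + 50)*(-31) = 24 + 52*(-31) = 24 - 1612 = -1588)
k(T) - I = (-8 - 53) - 1*(-1588) = -61 + 1588 = 1527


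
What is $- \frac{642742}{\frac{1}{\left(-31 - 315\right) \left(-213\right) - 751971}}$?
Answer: $435954544566$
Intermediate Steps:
$- \frac{642742}{\frac{1}{\left(-31 - 315\right) \left(-213\right) - 751971}} = - \frac{642742}{\frac{1}{\left(-346\right) \left(-213\right) - 751971}} = - \frac{642742}{\frac{1}{73698 - 751971}} = - \frac{642742}{\frac{1}{-678273}} = - \frac{642742}{- \frac{1}{678273}} = \left(-642742\right) \left(-678273\right) = 435954544566$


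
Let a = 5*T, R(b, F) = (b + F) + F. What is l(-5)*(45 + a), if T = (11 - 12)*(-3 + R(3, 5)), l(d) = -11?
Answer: 55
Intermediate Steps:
R(b, F) = b + 2*F (R(b, F) = (F + b) + F = b + 2*F)
T = -10 (T = (11 - 12)*(-3 + (3 + 2*5)) = -(-3 + (3 + 10)) = -(-3 + 13) = -1*10 = -10)
a = -50 (a = 5*(-10) = -50)
l(-5)*(45 + a) = -11*(45 - 50) = -11*(-5) = 55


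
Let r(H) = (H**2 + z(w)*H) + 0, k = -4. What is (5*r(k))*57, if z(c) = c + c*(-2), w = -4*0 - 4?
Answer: 0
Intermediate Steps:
w = -4 (w = 0 - 4 = -4)
z(c) = -c (z(c) = c - 2*c = -c)
r(H) = H**2 + 4*H (r(H) = (H**2 + (-1*(-4))*H) + 0 = (H**2 + 4*H) + 0 = H**2 + 4*H)
(5*r(k))*57 = (5*(-4*(4 - 4)))*57 = (5*(-4*0))*57 = (5*0)*57 = 0*57 = 0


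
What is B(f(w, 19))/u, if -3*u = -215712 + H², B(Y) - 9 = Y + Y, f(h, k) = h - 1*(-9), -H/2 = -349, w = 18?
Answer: -189/271492 ≈ -0.00069615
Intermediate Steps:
H = 698 (H = -2*(-349) = 698)
f(h, k) = 9 + h (f(h, k) = h + 9 = 9 + h)
B(Y) = 9 + 2*Y (B(Y) = 9 + (Y + Y) = 9 + 2*Y)
u = -271492/3 (u = -(-215712 + 698²)/3 = -(-215712 + 487204)/3 = -⅓*271492 = -271492/3 ≈ -90497.)
B(f(w, 19))/u = (9 + 2*(9 + 18))/(-271492/3) = (9 + 2*27)*(-3/271492) = (9 + 54)*(-3/271492) = 63*(-3/271492) = -189/271492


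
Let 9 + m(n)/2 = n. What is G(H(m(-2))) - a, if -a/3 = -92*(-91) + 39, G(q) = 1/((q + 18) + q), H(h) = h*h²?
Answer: 536907773/21278 ≈ 25233.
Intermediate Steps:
m(n) = -18 + 2*n
H(h) = h³
G(q) = 1/(18 + 2*q) (G(q) = 1/((18 + q) + q) = 1/(18 + 2*q))
a = -25233 (a = -3*(-92*(-91) + 39) = -3*(8372 + 39) = -3*8411 = -25233)
G(H(m(-2))) - a = 1/(2*(9 + (-18 + 2*(-2))³)) - 1*(-25233) = 1/(2*(9 + (-18 - 4)³)) + 25233 = 1/(2*(9 + (-22)³)) + 25233 = 1/(2*(9 - 10648)) + 25233 = (½)/(-10639) + 25233 = (½)*(-1/10639) + 25233 = -1/21278 + 25233 = 536907773/21278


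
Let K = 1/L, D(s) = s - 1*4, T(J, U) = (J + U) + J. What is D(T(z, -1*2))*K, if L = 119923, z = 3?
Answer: 0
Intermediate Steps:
T(J, U) = U + 2*J
D(s) = -4 + s (D(s) = s - 4 = -4 + s)
K = 1/119923 ≈ 8.3387e-6
D(T(z, -1*2))*K = (-4 + (-1*2 + 2*3))*(1/119923) = (-4 + (-2 + 6))*(1/119923) = (-4 + 4)*(1/119923) = 0*(1/119923) = 0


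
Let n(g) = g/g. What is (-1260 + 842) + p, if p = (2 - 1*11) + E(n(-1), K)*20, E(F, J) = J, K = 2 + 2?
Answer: -347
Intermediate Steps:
n(g) = 1
K = 4
p = 71 (p = (2 - 1*11) + 4*20 = (2 - 11) + 80 = -9 + 80 = 71)
(-1260 + 842) + p = (-1260 + 842) + 71 = -418 + 71 = -347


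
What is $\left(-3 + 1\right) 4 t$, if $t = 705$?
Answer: $-5640$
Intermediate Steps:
$\left(-3 + 1\right) 4 t = \left(-3 + 1\right) 4 \cdot 705 = \left(-2\right) 4 \cdot 705 = \left(-8\right) 705 = -5640$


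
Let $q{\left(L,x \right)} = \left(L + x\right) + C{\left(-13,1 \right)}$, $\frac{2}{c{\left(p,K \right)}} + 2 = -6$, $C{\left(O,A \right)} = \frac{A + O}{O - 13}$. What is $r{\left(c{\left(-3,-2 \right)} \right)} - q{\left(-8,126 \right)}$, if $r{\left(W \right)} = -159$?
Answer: $- \frac{3607}{13} \approx -277.46$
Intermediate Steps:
$C{\left(O,A \right)} = \frac{A + O}{-13 + O}$
$c{\left(p,K \right)} = - \frac{1}{4}$ ($c{\left(p,K \right)} = \frac{2}{-2 - 6} = \frac{2}{-8} = 2 \left(- \frac{1}{8}\right) = - \frac{1}{4}$)
$q{\left(L,x \right)} = \frac{6}{13} + L + x$ ($q{\left(L,x \right)} = \left(L + x\right) + \frac{1 - 13}{-13 - 13} = \left(L + x\right) + \frac{1}{-26} \left(-12\right) = \left(L + x\right) - - \frac{6}{13} = \left(L + x\right) + \frac{6}{13} = \frac{6}{13} + L + x$)
$r{\left(c{\left(-3,-2 \right)} \right)} - q{\left(-8,126 \right)} = -159 - \left(\frac{6}{13} - 8 + 126\right) = -159 - \frac{1540}{13} = - \frac{3607}{13}$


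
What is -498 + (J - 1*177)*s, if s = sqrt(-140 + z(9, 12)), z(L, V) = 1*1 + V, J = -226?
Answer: -498 - 403*I*sqrt(127) ≈ -498.0 - 4541.6*I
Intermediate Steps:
z(L, V) = 1 + V
s = I*sqrt(127) (s = sqrt(-140 + (1 + 12)) = sqrt(-140 + 13) = sqrt(-127) = I*sqrt(127) ≈ 11.269*I)
-498 + (J - 1*177)*s = -498 + (-226 - 1*177)*(I*sqrt(127)) = -498 + (-226 - 177)*(I*sqrt(127)) = -498 - 403*I*sqrt(127)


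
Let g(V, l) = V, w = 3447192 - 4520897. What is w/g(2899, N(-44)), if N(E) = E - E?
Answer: -1073705/2899 ≈ -370.37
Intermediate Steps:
N(E) = 0
w = -1073705
w/g(2899, N(-44)) = -1073705/2899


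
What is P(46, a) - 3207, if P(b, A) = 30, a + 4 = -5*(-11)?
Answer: -3177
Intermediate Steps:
a = 51 (a = -4 - 5*(-11) = -4 + 55 = 51)
P(46, a) - 3207 = 30 - 3207 = -3177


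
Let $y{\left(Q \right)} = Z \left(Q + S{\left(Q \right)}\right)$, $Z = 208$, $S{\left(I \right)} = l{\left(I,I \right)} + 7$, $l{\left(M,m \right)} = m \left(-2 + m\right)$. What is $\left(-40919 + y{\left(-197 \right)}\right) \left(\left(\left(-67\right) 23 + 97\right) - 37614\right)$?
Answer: $-315345894530$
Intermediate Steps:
$S{\left(I \right)} = 7 + I \left(-2 + I\right)$ ($S{\left(I \right)} = I \left(-2 + I\right) + 7 = 7 + I \left(-2 + I\right)$)
$y{\left(Q \right)} = 1456 + 208 Q + 208 Q \left(-2 + Q\right)$ ($y{\left(Q \right)} = 208 \left(Q + \left(7 + Q \left(-2 + Q\right)\right)\right) = 208 \left(7 + Q + Q \left(-2 + Q\right)\right) = 1456 + 208 Q + 208 Q \left(-2 + Q\right)$)
$\left(-40919 + y{\left(-197 \right)}\right) \left(\left(\left(-67\right) 23 + 97\right) - 37614\right) = \left(-40919 + \left(1456 - -40976 + 208 \left(-197\right)^{2}\right)\right) \left(\left(\left(-67\right) 23 + 97\right) - 37614\right) = \left(-40919 + \left(1456 + 40976 + 208 \cdot 38809\right)\right) \left(\left(-1541 + 97\right) - 37614\right) = \left(-40919 + \left(1456 + 40976 + 8072272\right)\right) \left(-1444 - 37614\right) = \left(-40919 + 8114704\right) \left(-39058\right) = 8073785 \left(-39058\right) = -315345894530$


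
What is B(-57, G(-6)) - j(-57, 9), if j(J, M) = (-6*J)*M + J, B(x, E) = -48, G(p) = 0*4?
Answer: -3069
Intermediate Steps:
G(p) = 0
j(J, M) = J - 6*J*M (j(J, M) = -6*J*M + J = J - 6*J*M)
B(-57, G(-6)) - j(-57, 9) = -48 - (-57)*(1 - 6*9) = -48 - (-57)*(1 - 54) = -48 - (-57)*(-53) = -48 - 1*3021 = -48 - 3021 = -3069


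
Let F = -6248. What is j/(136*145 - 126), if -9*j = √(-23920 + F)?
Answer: -I*√838/29391 ≈ -0.00098494*I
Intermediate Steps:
j = -2*I*√838/3 (j = -√(-23920 - 6248)/9 = -2*I*√838/3 ≈ -19.299*I)
j/(136*145 - 126) = (-2*I*√838/3)/(136*145 - 126) = (-2*I*√838/3)/(19720 - 126) = -2*I*√838/3/19594 = -2*I*√838/3*(1/19594) = -I*√838/29391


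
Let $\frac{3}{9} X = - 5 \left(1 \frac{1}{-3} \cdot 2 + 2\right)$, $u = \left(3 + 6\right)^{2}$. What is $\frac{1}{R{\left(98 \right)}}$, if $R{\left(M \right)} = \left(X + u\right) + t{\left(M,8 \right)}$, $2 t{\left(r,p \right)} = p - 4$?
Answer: $\frac{1}{63} \approx 0.015873$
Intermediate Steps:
$u = 81$ ($u = 9^{2} = 81$)
$t{\left(r,p \right)} = -2 + \frac{p}{2}$ ($t{\left(r,p \right)} = \frac{p - 4}{2} = \frac{-4 + p}{2} = -2 + \frac{p}{2}$)
$X = -20$ ($X = 3 \left(- 5 \left(1 \frac{1}{-3} \cdot 2 + 2\right)\right) = 3 \left(- 5 \left(1 \left(- \frac{1}{3}\right) 2 + 2\right)\right) = 3 \left(- 5 \left(\left(- \frac{1}{3}\right) 2 + 2\right)\right) = 3 \left(- 5 \left(- \frac{2}{3} + 2\right)\right) = 3 \left(\left(-5\right) \frac{4}{3}\right) = 3 \left(- \frac{20}{3}\right) = -20$)
$R{\left(M \right)} = 63$ ($R{\left(M \right)} = \left(-20 + 81\right) + \left(-2 + \frac{1}{2} \cdot 8\right) = 61 + \left(-2 + 4\right) = 61 + 2 = 63$)
$\frac{1}{R{\left(98 \right)}} = \frac{1}{63}$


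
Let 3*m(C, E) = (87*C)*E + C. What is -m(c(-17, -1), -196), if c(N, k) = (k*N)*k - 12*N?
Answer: 3188537/3 ≈ 1.0628e+6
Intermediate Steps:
c(N, k) = -12*N + N*k**2 (c(N, k) = (N*k)*k - 12*N = N*k**2 - 12*N = -12*N + N*k**2)
m(C, E) = C/3 + 29*C*E (m(C, E) = ((87*C)*E + C)/3 = (87*C*E + C)/3 = (C + 87*C*E)/3 = C/3 + 29*C*E)
-m(c(-17, -1), -196) = -(-17*(-12 + (-1)**2))*(1 + 87*(-196))/3 = -(-17*(-12 + 1))*(1 - 17052)/3 = -(-17*(-11))*(-17051)/3 = -187*(-17051)/3 = -1*(-3188537/3) = 3188537/3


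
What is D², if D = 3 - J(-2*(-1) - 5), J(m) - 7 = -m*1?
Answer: 49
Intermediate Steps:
J(m) = 7 - m (J(m) = 7 - m*1 = 7 - m)
D = -7 (D = 3 - (7 - (-2*(-1) - 5)) = 3 - (7 - (2 - 5)) = 3 - (7 - 1*(-3)) = 3 - (7 + 3) = 3 - 1*10 = 3 - 10 = -7)
D² = (-7)² = 49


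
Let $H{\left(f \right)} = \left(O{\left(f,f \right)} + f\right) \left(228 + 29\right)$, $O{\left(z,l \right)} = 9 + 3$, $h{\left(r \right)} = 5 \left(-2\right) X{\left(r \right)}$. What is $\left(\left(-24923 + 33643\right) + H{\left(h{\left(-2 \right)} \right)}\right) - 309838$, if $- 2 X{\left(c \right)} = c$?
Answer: $-300604$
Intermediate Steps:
$X{\left(c \right)} = - \frac{c}{2}$
$h{\left(r \right)} = 5 r$ ($h{\left(r \right)} = 5 \left(-2\right) \left(- \frac{r}{2}\right) = - 10 \left(- \frac{r}{2}\right) = 5 r$)
$O{\left(z,l \right)} = 12$
$H{\left(f \right)} = 3084 + 257 f$ ($H{\left(f \right)} = \left(12 + f\right) \left(228 + 29\right) = \left(12 + f\right) 257 = 3084 + 257 f$)
$\left(\left(-24923 + 33643\right) + H{\left(h{\left(-2 \right)} \right)}\right) - 309838 = \left(\left(-24923 + 33643\right) + \left(3084 + 257 \cdot 5 \left(-2\right)\right)\right) - 309838 = \left(8720 + \left(3084 + 257 \left(-10\right)\right)\right) - 309838 = \left(8720 + \left(3084 - 2570\right)\right) - 309838 = \left(8720 + 514\right) - 309838 = 9234 - 309838 = -300604$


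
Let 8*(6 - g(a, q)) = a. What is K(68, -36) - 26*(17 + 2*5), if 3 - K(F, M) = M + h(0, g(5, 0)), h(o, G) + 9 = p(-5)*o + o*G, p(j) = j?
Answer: -654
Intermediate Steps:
g(a, q) = 6 - a/8
h(o, G) = -9 - 5*o + G*o (h(o, G) = -9 + (-5*o + o*G) = -9 + (-5*o + G*o) = -9 - 5*o + G*o)
K(F, M) = 12 - M (K(F, M) = 3 - (M + (-9 - 5*0 + (6 - ⅛*5)*0)) = 3 - (M + (-9 + 0 + (6 - 5/8)*0)) = 3 - (M + (-9 + 0 + (43/8)*0)) = 3 - (M + (-9 + 0 + 0)) = 3 - (M - 9) = 3 - (-9 + M) = 3 + (9 - M) = 12 - M)
K(68, -36) - 26*(17 + 2*5) = (12 - 1*(-36)) - 26*(17 + 2*5) = (12 + 36) - 26*(17 + 10) = 48 - 26*27 = 48 - 1*702 = 48 - 702 = -654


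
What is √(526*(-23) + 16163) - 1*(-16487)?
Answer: 16487 + √4065 ≈ 16551.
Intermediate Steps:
√(526*(-23) + 16163) - 1*(-16487) = √(-12098 + 16163) + 16487 = √4065 + 16487 = 16487 + √4065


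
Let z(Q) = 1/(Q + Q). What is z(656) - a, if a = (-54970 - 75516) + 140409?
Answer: -13018975/1312 ≈ -9923.0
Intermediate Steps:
z(Q) = 1/(2*Q)
a = 9923 (a = -130486 + 140409 = 9923)
z(656) - a = (1/2)/656 - 1*9923 = (1/2)*(1/656) - 9923 = 1/1312 - 9923 = -13018975/1312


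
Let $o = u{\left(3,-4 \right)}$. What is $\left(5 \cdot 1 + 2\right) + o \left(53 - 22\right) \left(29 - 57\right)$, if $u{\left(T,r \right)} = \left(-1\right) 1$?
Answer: $875$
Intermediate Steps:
$u{\left(T,r \right)} = -1$
$o = -1$
$\left(5 \cdot 1 + 2\right) + o \left(53 - 22\right) \left(29 - 57\right) = \left(5 \cdot 1 + 2\right) - \left(53 - 22\right) \left(29 - 57\right) = \left(5 + 2\right) - 31 \left(-28\right) = 7 - -868 = 7 + 868 = 875$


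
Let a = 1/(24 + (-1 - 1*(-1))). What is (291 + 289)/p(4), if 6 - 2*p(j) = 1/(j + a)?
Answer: 56260/279 ≈ 201.65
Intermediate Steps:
a = 1/24 (a = 1/(24 + (-1 + 1)) = 1/(24 + 0) = 1/24 ≈ 0.041667)
p(j) = 3 - 1/(2*(1/24 + j)) (p(j) = 3 - 1/(2*(j + 1/24)) = 3 - 1/(2*(1/24 + j)))
(291 + 289)/p(4) = (291 + 289)/((9*(-1 + 8*4)/(1 + 24*4))) = 580/((9*(-1 + 32)/(1 + 96))) = 580/((9*31/97)) = 580/((9*(1/97)*31)) = 580/(279/97) = 580*(97/279) = 56260/279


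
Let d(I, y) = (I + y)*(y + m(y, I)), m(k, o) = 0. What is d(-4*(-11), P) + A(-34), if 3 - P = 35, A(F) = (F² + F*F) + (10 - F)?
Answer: 1972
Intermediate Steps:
A(F) = 10 - F + 2*F² (A(F) = (F² + F²) + (10 - F) = 2*F² + (10 - F) = 10 - F + 2*F²)
P = -32 (P = 3 - 1*35 = 3 - 35 = -32)
d(I, y) = y*(I + y) (d(I, y) = (I + y)*(y + 0) = (I + y)*y = y*(I + y))
d(-4*(-11), P) + A(-34) = -32*(-4*(-11) - 32) + (10 - 1*(-34) + 2*(-34)²) = -32*(44 - 32) + (10 + 34 + 2*1156) = -32*12 + (10 + 34 + 2312) = -384 + 2356 = 1972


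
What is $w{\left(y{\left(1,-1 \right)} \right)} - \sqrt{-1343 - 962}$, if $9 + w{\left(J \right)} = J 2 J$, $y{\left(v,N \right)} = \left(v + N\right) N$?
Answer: $-9 - i \sqrt{2305} \approx -9.0 - 48.01 i$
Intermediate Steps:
$y{\left(v,N \right)} = N \left(N + v\right)$ ($y{\left(v,N \right)} = \left(N + v\right) N = N \left(N + v\right)$)
$w{\left(J \right)} = -9 + 2 J^{2}$ ($w{\left(J \right)} = -9 + J 2 J = -9 + 2 J J = -9 + 2 J^{2}$)
$w{\left(y{\left(1,-1 \right)} \right)} - \sqrt{-1343 - 962} = \left(-9 + 2 \left(- (-1 + 1)\right)^{2}\right) - \sqrt{-1343 - 962} = \left(-9 + 2 \left(\left(-1\right) 0\right)^{2}\right) - \sqrt{-2305} = \left(-9 + 2 \cdot 0^{2}\right) - i \sqrt{2305} = \left(-9 + 2 \cdot 0\right) - i \sqrt{2305} = \left(-9 + 0\right) - i \sqrt{2305} = -9 - i \sqrt{2305}$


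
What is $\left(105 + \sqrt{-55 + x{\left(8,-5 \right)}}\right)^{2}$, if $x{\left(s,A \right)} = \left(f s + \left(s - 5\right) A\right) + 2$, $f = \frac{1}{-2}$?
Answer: $10953 + 1260 i \sqrt{2} \approx 10953.0 + 1781.9 i$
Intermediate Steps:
$f = - \frac{1}{2} \approx -0.5$
$x{\left(s,A \right)} = 2 - \frac{s}{2} + A \left(-5 + s\right)$ ($x{\left(s,A \right)} = \left(- \frac{s}{2} + \left(s - 5\right) A\right) + 2 = \left(- \frac{s}{2} + \left(-5 + s\right) A\right) + 2 = \left(- \frac{s}{2} + A \left(-5 + s\right)\right) + 2 = 2 - \frac{s}{2} + A \left(-5 + s\right)$)
$\left(105 + \sqrt{-55 + x{\left(8,-5 \right)}}\right)^{2} = \left(105 + \sqrt{-55 - 17}\right)^{2} = \left(105 + \sqrt{-72}\right)^{2} = \left(105 + 6 i \sqrt{2}\right)^{2}$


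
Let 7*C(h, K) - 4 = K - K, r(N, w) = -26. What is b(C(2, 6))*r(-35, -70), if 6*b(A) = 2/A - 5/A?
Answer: 91/4 ≈ 22.750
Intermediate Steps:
C(h, K) = 4/7 (C(h, K) = 4/7 + (K - K)/7 = 4/7 + (⅐)*0 = 4/7 + 0 = 4/7)
b(A) = -1/(2*A) (b(A) = (2/A - 5/A)/6 = (-3/A)/6 = -1/(2*A))
b(C(2, 6))*r(-35, -70) = -1/(2*4/7)*(-26) = -½*7/4*(-26) = -7/8*(-26) = 91/4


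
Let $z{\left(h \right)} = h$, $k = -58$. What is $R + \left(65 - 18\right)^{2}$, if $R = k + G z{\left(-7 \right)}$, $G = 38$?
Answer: $1885$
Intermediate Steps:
$R = -324$ ($R = -58 + 38 \left(-7\right) = -58 - 266 = -324$)
$R + \left(65 - 18\right)^{2} = -324 + \left(65 - 18\right)^{2} = -324 + 47^{2} = -324 + 2209 = 1885$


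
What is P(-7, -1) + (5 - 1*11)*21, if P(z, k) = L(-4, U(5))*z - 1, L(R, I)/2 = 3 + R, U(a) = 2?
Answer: -113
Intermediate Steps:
L(R, I) = 6 + 2*R (L(R, I) = 2*(3 + R) = 6 + 2*R)
P(z, k) = -1 - 2*z (P(z, k) = (6 + 2*(-4))*z - 1 = (6 - 8)*z - 1 = -2*z - 1 = -1 - 2*z)
P(-7, -1) + (5 - 1*11)*21 = (-1 - 2*(-7)) + (5 - 1*11)*21 = (-1 + 14) + (5 - 11)*21 = 13 - 6*21 = 13 - 126 = -113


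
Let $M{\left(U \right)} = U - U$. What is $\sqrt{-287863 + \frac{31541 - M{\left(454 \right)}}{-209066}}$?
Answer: $\frac{i \sqrt{12582093115525934}}{209066} \approx 536.53 i$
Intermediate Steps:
$M{\left(U \right)} = 0$
$\sqrt{-287863 + \frac{31541 - M{\left(454 \right)}}{-209066}} = \sqrt{-287863 + \frac{31541 - 0}{-209066}} = \sqrt{-287863 + \left(31541 + 0\right) \left(- \frac{1}{209066}\right)} = \sqrt{-287863 + 31541 \left(- \frac{1}{209066}\right)} = \sqrt{-287863 - \frac{31541}{209066}} = \sqrt{- \frac{60182397499}{209066}} = \frac{i \sqrt{12582093115525934}}{209066}$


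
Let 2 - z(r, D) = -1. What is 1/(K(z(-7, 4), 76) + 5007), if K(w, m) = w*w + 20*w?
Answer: 1/5076 ≈ 0.00019701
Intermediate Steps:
z(r, D) = 3 (z(r, D) = 2 - 1*(-1) = 2 + 1 = 3)
K(w, m) = w² + 20*w
1/(K(z(-7, 4), 76) + 5007) = 1/(3*(20 + 3) + 5007) = 1/(3*23 + 5007) = 1/(69 + 5007) = 1/5076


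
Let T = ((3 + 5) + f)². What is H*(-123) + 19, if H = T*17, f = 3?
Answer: -252992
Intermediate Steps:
T = 121 (T = ((3 + 5) + 3)² = (8 + 3)² = 11² = 121)
H = 2057 (H = 121*17 = 2057)
H*(-123) + 19 = 2057*(-123) + 19 = -253011 + 19 = -252992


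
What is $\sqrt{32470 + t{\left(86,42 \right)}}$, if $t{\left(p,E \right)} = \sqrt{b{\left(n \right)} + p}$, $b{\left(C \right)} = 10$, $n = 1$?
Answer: $\sqrt{32470 + 4 \sqrt{6}} \approx 180.22$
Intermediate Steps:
$t{\left(p,E \right)} = \sqrt{10 + p}$
$\sqrt{32470 + t{\left(86,42 \right)}} = \sqrt{32470 + \sqrt{10 + 86}} = \sqrt{32470 + \sqrt{96}} = \sqrt{32470 + 4 \sqrt{6}}$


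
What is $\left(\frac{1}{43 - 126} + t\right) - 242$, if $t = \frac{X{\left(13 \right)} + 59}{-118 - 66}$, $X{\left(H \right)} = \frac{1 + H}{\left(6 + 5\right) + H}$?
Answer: $- \frac{44411441}{183264} \approx -242.34$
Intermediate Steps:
$X{\left(H \right)} = \frac{1 + H}{11 + H}$
$t = - \frac{715}{2208}$ ($t = \frac{\frac{1 + 13}{11 + 13} + 59}{-118 - 66} = \frac{\frac{1}{24} \cdot 14 + 59}{-184} = \left(\frac{1}{24} \cdot 14 + 59\right) \left(- \frac{1}{184}\right) = \left(\frac{7}{12} + 59\right) \left(- \frac{1}{184}\right) = \frac{715}{12} \left(- \frac{1}{184}\right) = - \frac{715}{2208} \approx -0.32382$)
$\left(\frac{1}{43 - 126} + t\right) - 242 = \left(\frac{1}{43 - 126} - \frac{715}{2208}\right) - 242 = \left(\frac{1}{-83} - \frac{715}{2208}\right) - 242 = \left(- \frac{1}{83} - \frac{715}{2208}\right) - 242 = - \frac{61553}{183264} - 242 = - \frac{44411441}{183264}$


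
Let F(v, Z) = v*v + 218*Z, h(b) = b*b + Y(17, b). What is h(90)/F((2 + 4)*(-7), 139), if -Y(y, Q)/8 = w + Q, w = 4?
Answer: 3674/16033 ≈ 0.22915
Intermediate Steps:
Y(y, Q) = -32 - 8*Q (Y(y, Q) = -8*(4 + Q) = -32 - 8*Q)
h(b) = -32 + b**2 - 8*b (h(b) = b*b + (-32 - 8*b) = b**2 + (-32 - 8*b) = -32 + b**2 - 8*b)
F(v, Z) = v**2 + 218*Z
h(90)/F((2 + 4)*(-7), 139) = (-32 + 90**2 - 8*90)/(((2 + 4)*(-7))**2 + 218*139) = (-32 + 8100 - 720)/((6*(-7))**2 + 30302) = 7348/((-42)**2 + 30302) = 7348/(1764 + 30302) = 7348/32066 = 7348*(1/32066) = 3674/16033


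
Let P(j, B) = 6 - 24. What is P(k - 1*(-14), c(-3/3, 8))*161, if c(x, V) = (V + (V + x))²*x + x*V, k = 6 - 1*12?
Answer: -2898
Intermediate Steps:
k = -6 (k = 6 - 12 = -6)
c(x, V) = V*x + x*(x + 2*V)² (c(x, V) = (x + 2*V)²*x + V*x = x*(x + 2*V)² + V*x = V*x + x*(x + 2*V)²)
P(j, B) = -18
P(k - 1*(-14), c(-3/3, 8))*161 = -18*161 = -2898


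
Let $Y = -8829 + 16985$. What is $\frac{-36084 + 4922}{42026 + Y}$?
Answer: $- \frac{15581}{25091} \approx -0.62098$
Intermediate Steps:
$Y = 8156$
$\frac{-36084 + 4922}{42026 + Y} = \frac{-36084 + 4922}{42026 + 8156} = - \frac{31162}{50182} = \left(-31162\right) \frac{1}{50182} = - \frac{15581}{25091}$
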